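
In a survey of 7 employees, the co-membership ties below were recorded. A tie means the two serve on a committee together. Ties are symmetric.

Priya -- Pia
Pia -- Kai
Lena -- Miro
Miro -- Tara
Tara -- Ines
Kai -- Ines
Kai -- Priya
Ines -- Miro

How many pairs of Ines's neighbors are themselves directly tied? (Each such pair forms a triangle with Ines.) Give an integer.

1

Ines's neighbors: Kai, Miro, and Tara.
Neighbor pairs that are themselves tied: Ines–Miro–Tara. Each forms one triangle with Ines, for 1 in total.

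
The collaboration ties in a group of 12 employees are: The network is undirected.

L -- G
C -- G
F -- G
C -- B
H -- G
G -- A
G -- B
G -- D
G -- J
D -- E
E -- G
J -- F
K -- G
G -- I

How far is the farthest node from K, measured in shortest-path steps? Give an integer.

2

Distances from K: A:2, B:2, C:2, D:2, E:2, F:2, G:1, H:2, I:2, J:2, L:2.
The largest is 2 (to J, H, F, C, I, A, B, L, E, and D), so the eccentricity of K is 2.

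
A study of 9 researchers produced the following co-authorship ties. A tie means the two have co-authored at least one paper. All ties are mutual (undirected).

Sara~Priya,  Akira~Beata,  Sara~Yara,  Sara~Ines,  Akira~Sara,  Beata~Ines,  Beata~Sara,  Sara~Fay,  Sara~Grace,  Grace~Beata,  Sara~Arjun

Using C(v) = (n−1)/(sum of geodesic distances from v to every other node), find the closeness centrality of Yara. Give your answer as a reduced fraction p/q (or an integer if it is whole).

8/15

Distances from Yara: Akira:2, Arjun:2, Beata:2, Fay:2, Grace:2, Ines:2, Priya:2, Sara:1. Sum = 15.
n = 9, so closeness = 8/15.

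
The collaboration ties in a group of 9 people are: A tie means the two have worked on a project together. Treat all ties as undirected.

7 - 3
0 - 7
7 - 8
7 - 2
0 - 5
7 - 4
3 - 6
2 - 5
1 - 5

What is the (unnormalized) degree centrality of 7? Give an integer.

7 is directly tied to 0, 2, 3, 4, and 8. That is 5 neighbors, so the degree of 7 is 5.

5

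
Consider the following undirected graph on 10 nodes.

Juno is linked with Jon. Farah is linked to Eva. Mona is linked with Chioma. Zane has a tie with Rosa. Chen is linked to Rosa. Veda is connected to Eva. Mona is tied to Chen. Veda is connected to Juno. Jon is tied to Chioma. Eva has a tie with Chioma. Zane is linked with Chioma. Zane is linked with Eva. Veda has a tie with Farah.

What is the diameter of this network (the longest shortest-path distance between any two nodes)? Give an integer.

Eccentricity of each node (its greatest distance to any other): Chen:4, Chioma:2, Eva:3, Farah:4, Jon:3, Juno:4, Mona:3, Rosa:4, Veda:4, Zane:3.
The maximum eccentricity is 4, realized for instance by the pair Juno–Chen via Juno – Jon – Chioma – Mona – Chen. So the diameter is 4.

4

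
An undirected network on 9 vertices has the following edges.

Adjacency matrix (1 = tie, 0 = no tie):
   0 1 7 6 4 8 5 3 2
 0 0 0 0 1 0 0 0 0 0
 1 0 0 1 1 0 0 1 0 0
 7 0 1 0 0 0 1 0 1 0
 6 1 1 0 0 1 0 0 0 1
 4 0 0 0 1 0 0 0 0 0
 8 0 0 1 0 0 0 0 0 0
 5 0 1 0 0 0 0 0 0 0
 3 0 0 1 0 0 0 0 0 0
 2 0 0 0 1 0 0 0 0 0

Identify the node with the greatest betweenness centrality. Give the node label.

Unnormalized betweenness of each node: 0:0, 1:19, 2:0, 3:0, 4:0, 5:0, 6:18, 7:13, 8:0.
1 has the largest value, 19, making it the main broker — the node through which the most shortest paths run.

1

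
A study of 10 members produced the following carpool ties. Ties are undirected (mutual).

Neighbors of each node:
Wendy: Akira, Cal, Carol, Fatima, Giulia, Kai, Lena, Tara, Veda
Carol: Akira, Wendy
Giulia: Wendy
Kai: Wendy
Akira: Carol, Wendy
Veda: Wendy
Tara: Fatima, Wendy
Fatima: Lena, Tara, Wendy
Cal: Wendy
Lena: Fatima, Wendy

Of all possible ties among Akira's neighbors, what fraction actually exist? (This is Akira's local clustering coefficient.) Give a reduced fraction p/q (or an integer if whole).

Akira's neighbors: Carol and Wendy (k = 2).
Possible neighbor pairs: C(2,2) = 1. Edges among them: Carol–Wendy → e = 1.
Clustering(Akira) = 1/1.

1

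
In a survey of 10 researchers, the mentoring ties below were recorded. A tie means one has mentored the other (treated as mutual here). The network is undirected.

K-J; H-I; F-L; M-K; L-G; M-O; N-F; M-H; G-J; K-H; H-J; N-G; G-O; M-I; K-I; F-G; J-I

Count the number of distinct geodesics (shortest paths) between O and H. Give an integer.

1

The shortest distance is 2, and the only length-2 path is O–M–H. So there is exactly 1 shortest path.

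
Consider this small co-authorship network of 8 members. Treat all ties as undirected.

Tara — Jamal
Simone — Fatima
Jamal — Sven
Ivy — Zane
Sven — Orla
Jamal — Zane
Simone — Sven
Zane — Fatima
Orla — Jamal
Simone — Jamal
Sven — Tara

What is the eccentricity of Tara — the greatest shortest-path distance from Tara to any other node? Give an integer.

Distances from Tara: Fatima:3, Ivy:3, Jamal:1, Orla:2, Simone:2, Sven:1, Zane:2.
The largest is 3 (to Ivy and Fatima), so the eccentricity of Tara is 3.

3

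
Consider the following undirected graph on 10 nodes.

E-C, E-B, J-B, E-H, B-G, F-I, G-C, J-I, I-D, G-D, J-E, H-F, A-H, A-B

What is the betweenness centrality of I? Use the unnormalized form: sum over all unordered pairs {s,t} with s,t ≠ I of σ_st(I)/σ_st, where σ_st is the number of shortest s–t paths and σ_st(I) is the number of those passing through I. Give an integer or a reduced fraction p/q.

17/3

Pairs whose geodesics pass through I — J–F: 1; J–D: 1; B–F: 1/3; H–D: 1; F–D: 1; F–G: 1; D–E: 1/3.
All other pairs contribute 0.
Summing the contributions gives betweenness(I) = 17/3.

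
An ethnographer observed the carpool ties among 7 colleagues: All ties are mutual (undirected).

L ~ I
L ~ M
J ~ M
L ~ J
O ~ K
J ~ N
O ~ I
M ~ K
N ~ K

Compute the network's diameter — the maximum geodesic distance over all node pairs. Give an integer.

Eccentricity of each node (its greatest distance to any other): I:3, J:3, K:2, L:2, M:2, N:3, O:3.
The maximum eccentricity is 3, realized for instance by the pair J–O via J – L – I – O. So the diameter is 3.

3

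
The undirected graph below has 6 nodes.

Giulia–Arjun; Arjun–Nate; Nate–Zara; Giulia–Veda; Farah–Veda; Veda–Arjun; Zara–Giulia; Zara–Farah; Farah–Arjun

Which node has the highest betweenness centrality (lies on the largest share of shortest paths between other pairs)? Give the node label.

Arjun

Unnormalized betweenness of each node: Arjun:7/3, Farah:5/6, Giulia:5/6, Nate:1/3, Veda:1/3, Zara:4/3.
Arjun has the largest value, 7/3, making it the main broker — the node through which the most shortest paths run.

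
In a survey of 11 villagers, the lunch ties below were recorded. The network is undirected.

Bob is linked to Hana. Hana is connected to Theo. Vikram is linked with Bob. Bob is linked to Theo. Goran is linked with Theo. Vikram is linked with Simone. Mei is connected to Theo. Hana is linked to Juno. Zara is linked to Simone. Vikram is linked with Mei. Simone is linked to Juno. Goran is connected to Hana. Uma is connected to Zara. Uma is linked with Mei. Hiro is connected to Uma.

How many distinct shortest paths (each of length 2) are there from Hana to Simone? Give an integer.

1

The shortest distance is 2, and the only length-2 path is Hana–Juno–Simone. So there is exactly 1 shortest path.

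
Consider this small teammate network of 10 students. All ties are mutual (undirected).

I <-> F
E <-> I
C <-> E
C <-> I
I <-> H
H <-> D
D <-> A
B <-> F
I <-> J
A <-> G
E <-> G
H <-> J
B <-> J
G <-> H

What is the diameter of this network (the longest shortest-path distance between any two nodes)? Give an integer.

Eccentricity of each node (its greatest distance to any other): A:4, B:4, C:3, D:3, E:3, F:4, G:3, H:2, I:3, J:3.
The maximum eccentricity is 4, realized for instance by the pair F–A via F – I – E – G – A. So the diameter is 4.

4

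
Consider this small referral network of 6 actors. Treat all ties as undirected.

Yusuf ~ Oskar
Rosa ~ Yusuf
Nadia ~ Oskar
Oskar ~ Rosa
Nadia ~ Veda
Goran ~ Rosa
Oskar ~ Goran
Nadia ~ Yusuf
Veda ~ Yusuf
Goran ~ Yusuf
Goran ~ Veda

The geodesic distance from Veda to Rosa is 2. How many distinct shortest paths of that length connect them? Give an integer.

The shortest distance is 2. The length-2 paths are: Veda–Yusuf–Rosa; Veda–Goran–Rosa.
That gives 2 distinct shortest paths.

2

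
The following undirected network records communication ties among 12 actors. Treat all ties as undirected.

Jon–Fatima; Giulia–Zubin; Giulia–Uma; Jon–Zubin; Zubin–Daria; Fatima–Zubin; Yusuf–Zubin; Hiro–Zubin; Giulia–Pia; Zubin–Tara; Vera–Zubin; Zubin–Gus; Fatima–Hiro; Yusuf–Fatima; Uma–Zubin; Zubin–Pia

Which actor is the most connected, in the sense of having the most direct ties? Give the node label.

Zubin

Degrees — Daria:1, Fatima:4, Giulia:3, Gus:1, Hiro:2, Jon:2, Pia:2, Tara:1, Uma:2, Vera:1, Yusuf:2, Zubin:11.
The maximum is 11, attained only by Zubin.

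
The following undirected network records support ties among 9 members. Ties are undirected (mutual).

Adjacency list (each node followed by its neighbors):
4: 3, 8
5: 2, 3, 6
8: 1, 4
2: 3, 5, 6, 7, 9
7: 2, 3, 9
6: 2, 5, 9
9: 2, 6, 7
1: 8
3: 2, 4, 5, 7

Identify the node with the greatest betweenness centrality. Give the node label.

Unnormalized betweenness of each node: 1:0, 2:11/2, 3:31/2, 4:12, 5:2, 6:1/2, 7:2, 8:7, 9:1/2.
3 has the largest value, 31/2, making it the main broker — the node through which the most shortest paths run.

3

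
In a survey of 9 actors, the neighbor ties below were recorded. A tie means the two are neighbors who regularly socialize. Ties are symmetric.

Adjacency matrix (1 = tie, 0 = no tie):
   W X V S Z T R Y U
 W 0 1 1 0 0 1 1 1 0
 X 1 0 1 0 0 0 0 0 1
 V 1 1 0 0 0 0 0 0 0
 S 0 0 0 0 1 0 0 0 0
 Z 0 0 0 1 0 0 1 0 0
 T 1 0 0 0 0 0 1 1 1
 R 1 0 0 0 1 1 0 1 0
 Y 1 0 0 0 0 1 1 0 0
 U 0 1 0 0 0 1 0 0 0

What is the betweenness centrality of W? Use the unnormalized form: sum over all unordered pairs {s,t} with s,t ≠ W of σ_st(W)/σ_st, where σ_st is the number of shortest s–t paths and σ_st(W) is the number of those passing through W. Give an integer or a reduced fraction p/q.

19/2

Pairs whose geodesics pass through W — X–S: 1; X–Z: 1; X–T: 1/2; X–R: 1; X–Y: 1; V–S: 1; V–Z: 1; V–T: 1; V–R: 1; V–Y: 1.
All other pairs contribute 0.
Summing the contributions gives betweenness(W) = 19/2.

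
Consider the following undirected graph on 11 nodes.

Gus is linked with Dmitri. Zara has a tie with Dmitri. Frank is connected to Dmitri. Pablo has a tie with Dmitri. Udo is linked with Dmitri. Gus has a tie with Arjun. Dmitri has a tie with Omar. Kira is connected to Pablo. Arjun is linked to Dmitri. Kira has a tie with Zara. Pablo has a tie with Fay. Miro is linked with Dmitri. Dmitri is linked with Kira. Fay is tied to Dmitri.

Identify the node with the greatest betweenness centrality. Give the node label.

Unnormalized betweenness of each node: Arjun:0, Dmitri:40, Fay:0, Frank:0, Gus:0, Kira:1/2, Miro:0, Omar:0, Pablo:1/2, Udo:0, Zara:0.
Dmitri has the largest value, 40, making it the main broker — the node through which the most shortest paths run.

Dmitri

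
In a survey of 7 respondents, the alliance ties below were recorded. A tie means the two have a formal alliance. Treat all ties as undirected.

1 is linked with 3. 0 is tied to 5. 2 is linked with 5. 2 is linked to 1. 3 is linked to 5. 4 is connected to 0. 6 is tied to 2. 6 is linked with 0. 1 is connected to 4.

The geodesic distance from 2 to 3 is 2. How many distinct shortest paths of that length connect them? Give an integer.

The shortest distance is 2. The length-2 paths are: 2–1–3; 2–5–3.
That gives 2 distinct shortest paths.

2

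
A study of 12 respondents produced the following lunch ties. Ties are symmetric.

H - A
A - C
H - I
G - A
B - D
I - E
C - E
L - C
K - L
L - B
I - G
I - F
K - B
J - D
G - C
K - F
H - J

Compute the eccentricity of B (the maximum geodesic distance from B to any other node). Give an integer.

3

Distances from B: A:3, C:2, D:1, E:3, F:2, G:3, H:3, I:3, J:2, K:1, L:1.
The largest is 3 (to H, G, A, E, and I), so the eccentricity of B is 3.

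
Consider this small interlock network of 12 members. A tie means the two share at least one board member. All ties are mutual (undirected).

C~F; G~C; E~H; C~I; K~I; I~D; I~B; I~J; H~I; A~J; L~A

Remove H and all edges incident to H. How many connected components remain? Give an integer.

Without H, the remaining ties split the others into: {A, B, C, D, F, G, I, J, K, L}; {E}.
That's 2 separate components.

2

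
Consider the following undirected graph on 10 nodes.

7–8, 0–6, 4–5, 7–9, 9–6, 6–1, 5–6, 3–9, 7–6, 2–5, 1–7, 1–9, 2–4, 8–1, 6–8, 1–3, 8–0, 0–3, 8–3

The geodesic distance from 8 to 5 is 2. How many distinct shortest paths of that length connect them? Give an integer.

The shortest distance is 2, and the only length-2 path is 8–6–5. So there is exactly 1 shortest path.

1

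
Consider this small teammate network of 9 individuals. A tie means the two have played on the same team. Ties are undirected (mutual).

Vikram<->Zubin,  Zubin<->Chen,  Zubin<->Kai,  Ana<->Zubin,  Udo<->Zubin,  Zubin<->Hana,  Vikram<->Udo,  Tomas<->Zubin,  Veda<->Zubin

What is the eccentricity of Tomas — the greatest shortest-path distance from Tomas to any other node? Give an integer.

Distances from Tomas: Ana:2, Chen:2, Hana:2, Kai:2, Udo:2, Veda:2, Vikram:2, Zubin:1.
The largest is 2 (to Hana, Chen, Veda, Ana, Vikram, Udo, and Kai), so the eccentricity of Tomas is 2.

2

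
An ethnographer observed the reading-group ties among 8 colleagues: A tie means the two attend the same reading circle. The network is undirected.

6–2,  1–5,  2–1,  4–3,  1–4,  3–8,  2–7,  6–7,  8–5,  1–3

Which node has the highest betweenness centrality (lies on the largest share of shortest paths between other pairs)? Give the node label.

Unnormalized betweenness of each node: 1:27/2, 2:10, 3:3, 4:0, 5:2, 6:0, 7:0, 8:1/2.
1 has the largest value, 27/2, making it the main broker — the node through which the most shortest paths run.

1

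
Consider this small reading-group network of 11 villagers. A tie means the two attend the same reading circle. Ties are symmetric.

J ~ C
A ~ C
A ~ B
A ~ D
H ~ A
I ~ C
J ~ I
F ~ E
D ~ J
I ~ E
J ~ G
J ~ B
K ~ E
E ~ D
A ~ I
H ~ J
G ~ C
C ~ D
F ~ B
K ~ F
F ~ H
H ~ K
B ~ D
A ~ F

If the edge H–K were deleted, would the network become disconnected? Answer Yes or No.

No

Even without that edge, H still reaches K via H – F – K, so the network stays connected. Not a bridge.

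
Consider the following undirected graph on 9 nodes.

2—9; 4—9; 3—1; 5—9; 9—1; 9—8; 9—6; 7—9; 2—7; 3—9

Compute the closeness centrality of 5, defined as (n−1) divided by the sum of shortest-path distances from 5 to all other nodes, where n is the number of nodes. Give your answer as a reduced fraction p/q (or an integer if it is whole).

8/15

Distances from 5: 1:2, 2:2, 3:2, 4:2, 6:2, 7:2, 8:2, 9:1. Sum = 15.
n = 9, so closeness = 8/15.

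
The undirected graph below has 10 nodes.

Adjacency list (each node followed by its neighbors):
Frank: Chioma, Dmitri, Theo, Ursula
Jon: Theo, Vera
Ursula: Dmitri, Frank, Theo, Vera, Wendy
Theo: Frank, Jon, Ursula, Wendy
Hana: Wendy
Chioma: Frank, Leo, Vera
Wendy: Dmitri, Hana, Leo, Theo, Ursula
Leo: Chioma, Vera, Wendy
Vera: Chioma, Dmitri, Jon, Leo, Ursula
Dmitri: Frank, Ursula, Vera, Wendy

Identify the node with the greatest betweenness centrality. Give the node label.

Wendy

Unnormalized betweenness of each node: Chioma:4/3, Dmitri:5/3, Frank:7/3, Hana:0, Jon:1/2, Leo:8/3, Theo:25/6, Ursula:5/2, Vera:11/2, Wendy:31/3.
Wendy has the largest value, 31/3, making it the main broker — the node through which the most shortest paths run.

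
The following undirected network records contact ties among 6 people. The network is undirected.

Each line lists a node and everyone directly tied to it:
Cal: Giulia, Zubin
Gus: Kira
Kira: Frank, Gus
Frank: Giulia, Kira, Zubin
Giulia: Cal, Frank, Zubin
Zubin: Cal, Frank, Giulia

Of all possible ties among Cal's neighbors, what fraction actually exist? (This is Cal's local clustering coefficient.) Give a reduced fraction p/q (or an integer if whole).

Cal's neighbors: Giulia and Zubin (k = 2).
Possible neighbor pairs: C(2,2) = 1. Edges among them: Giulia–Zubin → e = 1.
Clustering(Cal) = 1/1.

1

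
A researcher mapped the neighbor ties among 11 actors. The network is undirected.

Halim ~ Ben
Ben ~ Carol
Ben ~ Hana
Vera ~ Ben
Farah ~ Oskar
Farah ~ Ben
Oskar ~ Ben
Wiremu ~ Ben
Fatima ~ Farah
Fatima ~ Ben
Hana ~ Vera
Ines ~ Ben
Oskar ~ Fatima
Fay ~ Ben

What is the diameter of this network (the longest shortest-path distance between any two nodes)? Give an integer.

2

Eccentricity of each node (its greatest distance to any other): Ben:1, Carol:2, Farah:2, Fatima:2, Fay:2, Halim:2, Hana:2, Ines:2, Oskar:2, Vera:2, Wiremu:2.
The maximum eccentricity is 2, realized for instance by the pair Fay–Hana via Fay – Ben – Hana. So the diameter is 2.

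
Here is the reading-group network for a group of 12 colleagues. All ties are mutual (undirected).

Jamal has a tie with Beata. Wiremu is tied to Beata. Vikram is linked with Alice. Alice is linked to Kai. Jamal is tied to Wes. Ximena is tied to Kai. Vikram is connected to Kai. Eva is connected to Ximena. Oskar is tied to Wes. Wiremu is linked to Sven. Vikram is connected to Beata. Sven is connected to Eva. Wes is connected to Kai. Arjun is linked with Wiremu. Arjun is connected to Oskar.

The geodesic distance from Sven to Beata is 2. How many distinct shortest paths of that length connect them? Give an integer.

The shortest distance is 2, and the only length-2 path is Sven–Wiremu–Beata. So there is exactly 1 shortest path.

1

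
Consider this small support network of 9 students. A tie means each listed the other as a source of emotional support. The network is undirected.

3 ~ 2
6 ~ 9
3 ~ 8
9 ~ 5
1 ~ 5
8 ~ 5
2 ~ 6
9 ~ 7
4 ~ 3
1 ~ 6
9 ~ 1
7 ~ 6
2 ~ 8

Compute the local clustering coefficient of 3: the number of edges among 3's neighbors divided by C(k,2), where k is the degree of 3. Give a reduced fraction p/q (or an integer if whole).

1/3

3's neighbors: 2, 4, and 8 (k = 3).
Possible neighbor pairs: C(3,2) = 3. Edges among them: 2–8 → e = 1.
Clustering(3) = 1/3.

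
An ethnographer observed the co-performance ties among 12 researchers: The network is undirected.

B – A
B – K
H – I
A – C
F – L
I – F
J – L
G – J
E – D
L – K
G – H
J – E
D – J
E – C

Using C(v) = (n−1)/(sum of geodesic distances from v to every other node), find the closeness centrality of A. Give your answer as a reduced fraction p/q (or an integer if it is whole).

1/3

Distances from A: B:1, C:1, D:3, E:2, F:4, G:4, H:5, I:5, J:3, K:2, L:3. Sum = 33.
n = 12, so closeness = 11/33 = 1/3.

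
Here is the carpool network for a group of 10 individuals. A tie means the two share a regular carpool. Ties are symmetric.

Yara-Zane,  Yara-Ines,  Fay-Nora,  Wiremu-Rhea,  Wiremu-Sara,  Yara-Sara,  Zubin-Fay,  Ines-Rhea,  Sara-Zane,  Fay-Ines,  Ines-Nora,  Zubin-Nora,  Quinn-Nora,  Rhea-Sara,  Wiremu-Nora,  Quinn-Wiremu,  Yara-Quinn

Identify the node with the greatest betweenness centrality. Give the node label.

Nora

Unnormalized betweenness of each node: Fay:17/12, Ines:22/3, Nora:107/12, Quinn:23/12, Rhea:4/3, Sara:43/12, Wiremu:21/4, Yara:25/4, Zane:0, Zubin:0.
Nora has the largest value, 107/12, making it the main broker — the node through which the most shortest paths run.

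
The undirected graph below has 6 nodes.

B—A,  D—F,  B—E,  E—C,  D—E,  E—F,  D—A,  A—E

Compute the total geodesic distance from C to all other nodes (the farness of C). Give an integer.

Distances from C: A:2, B:2, D:2, E:1, F:2.
Sum = 2 + 2 + 2 + 1 + 2 = 9.

9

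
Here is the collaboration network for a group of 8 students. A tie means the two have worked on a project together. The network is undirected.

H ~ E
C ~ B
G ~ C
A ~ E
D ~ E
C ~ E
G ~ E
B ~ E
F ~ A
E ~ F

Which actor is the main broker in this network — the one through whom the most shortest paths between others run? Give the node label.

E

Unnormalized betweenness of each node: A:0, B:0, C:1/2, D:0, E:35/2, F:0, G:0, H:0.
E has the largest value, 35/2, making it the main broker — the node through which the most shortest paths run.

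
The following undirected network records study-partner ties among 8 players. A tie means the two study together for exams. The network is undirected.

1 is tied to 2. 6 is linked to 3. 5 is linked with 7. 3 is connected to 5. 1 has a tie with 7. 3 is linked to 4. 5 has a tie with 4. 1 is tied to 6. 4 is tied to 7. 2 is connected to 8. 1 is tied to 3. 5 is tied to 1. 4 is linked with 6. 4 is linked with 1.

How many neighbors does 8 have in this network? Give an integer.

1

8 is directly tied to 2. That is 1 neighbor, so the degree of 8 is 1.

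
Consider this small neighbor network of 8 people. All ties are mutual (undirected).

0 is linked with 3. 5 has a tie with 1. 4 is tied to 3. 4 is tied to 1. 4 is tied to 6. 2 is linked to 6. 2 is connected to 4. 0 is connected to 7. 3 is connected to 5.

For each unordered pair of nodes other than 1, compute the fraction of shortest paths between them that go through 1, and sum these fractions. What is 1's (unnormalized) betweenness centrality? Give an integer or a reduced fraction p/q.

Pairs whose geodesics pass through 1 — 2–5: 1/2; 5–6: 1/2; 5–4: 1/2.
All other pairs contribute 0.
Summing the contributions gives betweenness(1) = 3/2.

3/2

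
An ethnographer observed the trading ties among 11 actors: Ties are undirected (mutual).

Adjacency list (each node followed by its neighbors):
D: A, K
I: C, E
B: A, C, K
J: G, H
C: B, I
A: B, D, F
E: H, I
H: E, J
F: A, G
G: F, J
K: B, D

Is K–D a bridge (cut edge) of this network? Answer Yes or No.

Even without that edge, K still reaches D via K – B – A – D, so the network stays connected. Not a bridge.

No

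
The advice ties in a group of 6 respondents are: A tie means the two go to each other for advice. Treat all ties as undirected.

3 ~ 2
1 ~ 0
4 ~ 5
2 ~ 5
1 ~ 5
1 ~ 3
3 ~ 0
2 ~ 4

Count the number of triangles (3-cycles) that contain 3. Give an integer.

1

3's neighbors: 0, 1, and 2.
Neighbor pairs that are themselves tied: 3–0–1. Each forms one triangle with 3, for 1 in total.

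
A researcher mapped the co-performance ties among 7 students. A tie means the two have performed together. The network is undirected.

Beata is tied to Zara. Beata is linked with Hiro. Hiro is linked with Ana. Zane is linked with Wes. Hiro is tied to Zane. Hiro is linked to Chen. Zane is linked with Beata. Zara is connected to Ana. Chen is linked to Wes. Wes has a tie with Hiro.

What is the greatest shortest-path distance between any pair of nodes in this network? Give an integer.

Eccentricity of each node (its greatest distance to any other): Ana:2, Beata:2, Chen:3, Hiro:2, Wes:3, Zane:2, Zara:3.
The maximum eccentricity is 3, realized for instance by the pair Chen–Zara via Chen – Hiro – Ana – Zara. So the diameter is 3.

3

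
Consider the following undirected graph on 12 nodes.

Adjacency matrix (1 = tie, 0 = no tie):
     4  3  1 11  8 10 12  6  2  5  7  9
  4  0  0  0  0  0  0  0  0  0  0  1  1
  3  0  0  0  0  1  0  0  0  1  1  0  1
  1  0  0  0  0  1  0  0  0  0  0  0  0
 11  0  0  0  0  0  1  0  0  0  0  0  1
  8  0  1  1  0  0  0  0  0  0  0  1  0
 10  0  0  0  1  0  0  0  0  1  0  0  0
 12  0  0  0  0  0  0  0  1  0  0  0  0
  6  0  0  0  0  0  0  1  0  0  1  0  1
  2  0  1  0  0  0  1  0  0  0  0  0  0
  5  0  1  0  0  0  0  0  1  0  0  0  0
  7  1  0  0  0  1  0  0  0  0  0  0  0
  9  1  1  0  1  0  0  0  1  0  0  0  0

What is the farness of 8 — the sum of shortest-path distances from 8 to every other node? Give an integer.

24

Distances from 8: 1:1, 2:2, 3:1, 4:2, 5:2, 6:3, 7:1, 9:2, 10:3, 11:3, 12:4.
Sum = 1 + 2 + 1 + 2 + 2 + 3 + 1 + 2 + 3 + 3 + 4 = 24.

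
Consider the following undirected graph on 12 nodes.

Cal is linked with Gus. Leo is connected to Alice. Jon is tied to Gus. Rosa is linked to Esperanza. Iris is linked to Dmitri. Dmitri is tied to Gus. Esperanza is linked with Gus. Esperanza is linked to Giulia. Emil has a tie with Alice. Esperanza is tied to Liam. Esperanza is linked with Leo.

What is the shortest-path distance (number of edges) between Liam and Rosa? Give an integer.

2

One shortest route is Liam – Esperanza – Rosa, which uses 2 edges, and Liam and Rosa are not directly tied, so nothing shorter exists. So d(Liam,Rosa) = 2.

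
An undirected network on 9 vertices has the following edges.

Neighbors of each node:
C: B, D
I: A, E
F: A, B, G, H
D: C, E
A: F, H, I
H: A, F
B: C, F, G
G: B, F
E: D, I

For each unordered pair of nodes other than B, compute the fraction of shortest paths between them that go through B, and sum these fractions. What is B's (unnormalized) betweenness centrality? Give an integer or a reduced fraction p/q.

Pairs whose geodesics pass through B — A–C: 1; E–G: 1/2; D–G: 1; D–F: 1; D–H: 1/2; C–G: 1; C–F: 1; C–H: 1.
All other pairs contribute 0.
Summing the contributions gives betweenness(B) = 7.

7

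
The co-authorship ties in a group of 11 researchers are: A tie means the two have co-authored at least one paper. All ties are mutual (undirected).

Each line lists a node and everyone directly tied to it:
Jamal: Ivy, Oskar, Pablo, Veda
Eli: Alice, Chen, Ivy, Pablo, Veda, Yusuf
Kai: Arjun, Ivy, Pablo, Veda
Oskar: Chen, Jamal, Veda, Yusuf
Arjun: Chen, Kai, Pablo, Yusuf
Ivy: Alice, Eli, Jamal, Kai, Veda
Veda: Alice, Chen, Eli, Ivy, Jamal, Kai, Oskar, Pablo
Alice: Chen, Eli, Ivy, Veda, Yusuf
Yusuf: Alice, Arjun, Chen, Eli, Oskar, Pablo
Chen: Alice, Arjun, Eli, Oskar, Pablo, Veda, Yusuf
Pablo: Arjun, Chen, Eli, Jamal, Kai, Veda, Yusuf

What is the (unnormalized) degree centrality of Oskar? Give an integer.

4

Oskar is directly tied to Chen, Jamal, Veda, and Yusuf. That is 4 neighbors, so the degree of Oskar is 4.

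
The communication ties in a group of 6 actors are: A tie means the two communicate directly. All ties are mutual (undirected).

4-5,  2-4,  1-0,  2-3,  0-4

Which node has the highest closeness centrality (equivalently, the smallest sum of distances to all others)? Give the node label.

4

Farness (sum of distances to all others) for each node — 0:9, 1:13, 2:9, 3:13, 4:7, 5:11.
The smallest farness is 7, for 4, so 4 has the highest closeness.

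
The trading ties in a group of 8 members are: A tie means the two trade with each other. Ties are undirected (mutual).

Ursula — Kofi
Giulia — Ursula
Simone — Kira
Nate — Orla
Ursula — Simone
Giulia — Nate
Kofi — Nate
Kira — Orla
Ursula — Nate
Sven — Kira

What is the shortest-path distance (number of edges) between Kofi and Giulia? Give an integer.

2

One shortest route is Kofi – Nate – Giulia, which uses 2 edges, and Kofi and Giulia are not directly tied, so nothing shorter exists. So d(Kofi,Giulia) = 2.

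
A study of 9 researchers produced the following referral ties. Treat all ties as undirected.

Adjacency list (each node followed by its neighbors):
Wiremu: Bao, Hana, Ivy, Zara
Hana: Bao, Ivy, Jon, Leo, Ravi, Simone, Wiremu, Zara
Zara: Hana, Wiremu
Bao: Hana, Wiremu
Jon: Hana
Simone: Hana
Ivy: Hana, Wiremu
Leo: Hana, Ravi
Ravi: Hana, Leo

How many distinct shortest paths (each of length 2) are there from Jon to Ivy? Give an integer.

The shortest distance is 2, and the only length-2 path is Jon–Hana–Ivy. So there is exactly 1 shortest path.

1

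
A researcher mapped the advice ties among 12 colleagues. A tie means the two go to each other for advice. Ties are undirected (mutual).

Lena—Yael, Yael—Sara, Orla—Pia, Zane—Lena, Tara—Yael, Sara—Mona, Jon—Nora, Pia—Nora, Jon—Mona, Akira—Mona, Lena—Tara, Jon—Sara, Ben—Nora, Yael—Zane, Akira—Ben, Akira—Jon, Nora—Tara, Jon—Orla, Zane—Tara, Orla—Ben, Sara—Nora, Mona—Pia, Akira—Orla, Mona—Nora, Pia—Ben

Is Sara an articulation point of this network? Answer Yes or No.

No

Even without Sara, every remaining node can still reach every other (the residual graph is connected), so Sara is not a cut vertex.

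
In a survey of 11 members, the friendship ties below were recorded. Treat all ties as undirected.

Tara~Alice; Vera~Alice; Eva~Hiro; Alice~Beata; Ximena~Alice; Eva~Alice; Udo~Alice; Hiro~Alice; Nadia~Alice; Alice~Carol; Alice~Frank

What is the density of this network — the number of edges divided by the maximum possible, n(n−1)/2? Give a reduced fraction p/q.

1/5

There are 11 edges and 11 nodes, so the maximum possible is C(11,2) = 55.
Density = 11/55 = 1/5.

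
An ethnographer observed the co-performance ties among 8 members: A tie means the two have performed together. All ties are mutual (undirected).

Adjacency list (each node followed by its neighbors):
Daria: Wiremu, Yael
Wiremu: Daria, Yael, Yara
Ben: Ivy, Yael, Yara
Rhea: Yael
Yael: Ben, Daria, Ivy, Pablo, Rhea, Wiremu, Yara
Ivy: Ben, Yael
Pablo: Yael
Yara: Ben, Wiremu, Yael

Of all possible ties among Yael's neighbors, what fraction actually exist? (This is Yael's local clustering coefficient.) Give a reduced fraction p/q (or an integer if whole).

4/21

Yael's neighbors: Ben, Daria, Ivy, Pablo, Rhea, Wiremu, and Yara (k = 7).
Possible neighbor pairs: C(7,2) = 21. Edges among them: Ben–Ivy, Ben–Yara, Daria–Wiremu, Wiremu–Yara → e = 4.
Clustering(Yael) = 4/21.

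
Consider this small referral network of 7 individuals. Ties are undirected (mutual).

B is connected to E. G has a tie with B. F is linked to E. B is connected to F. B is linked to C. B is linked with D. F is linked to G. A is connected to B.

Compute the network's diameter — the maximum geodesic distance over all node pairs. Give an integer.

2

Eccentricity of each node (its greatest distance to any other): A:2, B:1, C:2, D:2, E:2, F:2, G:2.
The maximum eccentricity is 2, realized for instance by the pair G–A via G – B – A. So the diameter is 2.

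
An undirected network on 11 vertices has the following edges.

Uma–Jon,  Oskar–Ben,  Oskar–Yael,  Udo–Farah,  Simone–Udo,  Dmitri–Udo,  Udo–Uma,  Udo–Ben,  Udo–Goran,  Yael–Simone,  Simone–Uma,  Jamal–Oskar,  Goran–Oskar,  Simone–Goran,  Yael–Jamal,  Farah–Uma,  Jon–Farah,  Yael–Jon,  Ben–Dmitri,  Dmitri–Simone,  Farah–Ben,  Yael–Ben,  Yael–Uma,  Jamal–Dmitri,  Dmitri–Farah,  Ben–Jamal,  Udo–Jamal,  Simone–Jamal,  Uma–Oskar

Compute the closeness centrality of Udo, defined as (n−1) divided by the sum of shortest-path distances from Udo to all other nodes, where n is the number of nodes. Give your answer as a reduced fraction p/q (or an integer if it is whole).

10/13

Distances from Udo: Ben:1, Dmitri:1, Farah:1, Goran:1, Jamal:1, Jon:2, Oskar:2, Simone:1, Uma:1, Yael:2. Sum = 13.
n = 11, so closeness = 10/13.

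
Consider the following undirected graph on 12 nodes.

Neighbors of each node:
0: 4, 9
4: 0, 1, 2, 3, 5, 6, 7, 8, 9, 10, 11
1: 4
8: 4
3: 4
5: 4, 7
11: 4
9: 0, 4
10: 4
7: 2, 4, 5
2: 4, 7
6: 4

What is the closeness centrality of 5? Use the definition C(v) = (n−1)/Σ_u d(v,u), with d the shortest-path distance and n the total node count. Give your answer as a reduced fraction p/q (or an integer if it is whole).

11/20

Distances from 5: 0:2, 1:2, 2:2, 3:2, 4:1, 6:2, 7:1, 8:2, 9:2, 10:2, 11:2. Sum = 20.
n = 12, so closeness = 11/20.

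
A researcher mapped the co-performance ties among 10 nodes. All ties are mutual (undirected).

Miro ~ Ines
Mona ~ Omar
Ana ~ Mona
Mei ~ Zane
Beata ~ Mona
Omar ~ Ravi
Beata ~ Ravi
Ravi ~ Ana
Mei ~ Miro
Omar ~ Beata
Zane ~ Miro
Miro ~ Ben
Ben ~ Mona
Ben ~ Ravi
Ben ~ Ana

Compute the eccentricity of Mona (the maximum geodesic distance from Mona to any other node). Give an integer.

3

Distances from Mona: Ana:1, Beata:1, Ben:1, Ines:3, Mei:3, Miro:2, Omar:1, Ravi:2, Zane:3.
The largest is 3 (to Zane, Mei, and Ines), so the eccentricity of Mona is 3.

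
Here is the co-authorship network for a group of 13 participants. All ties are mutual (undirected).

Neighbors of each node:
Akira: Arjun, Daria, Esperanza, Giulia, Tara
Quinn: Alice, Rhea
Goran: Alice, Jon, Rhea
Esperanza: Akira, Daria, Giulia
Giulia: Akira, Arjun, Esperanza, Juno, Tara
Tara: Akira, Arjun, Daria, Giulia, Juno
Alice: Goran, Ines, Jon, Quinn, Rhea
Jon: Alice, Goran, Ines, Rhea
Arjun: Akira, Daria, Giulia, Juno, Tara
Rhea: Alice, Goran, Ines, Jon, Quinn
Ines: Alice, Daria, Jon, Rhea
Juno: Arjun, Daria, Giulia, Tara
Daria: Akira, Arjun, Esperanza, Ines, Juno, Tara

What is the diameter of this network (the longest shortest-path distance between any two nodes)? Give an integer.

Eccentricity of each node (its greatest distance to any other): Akira:4, Alice:4, Arjun:4, Daria:3, Esperanza:4, Giulia:5, Goran:5, Ines:3, Jon:4, Juno:4, Quinn:5, Rhea:4, Tara:4.
The maximum eccentricity is 5, realized for instance by the pair Giulia–Goran via Giulia – Esperanza – Daria – Ines – Rhea – Goran. So the diameter is 5.

5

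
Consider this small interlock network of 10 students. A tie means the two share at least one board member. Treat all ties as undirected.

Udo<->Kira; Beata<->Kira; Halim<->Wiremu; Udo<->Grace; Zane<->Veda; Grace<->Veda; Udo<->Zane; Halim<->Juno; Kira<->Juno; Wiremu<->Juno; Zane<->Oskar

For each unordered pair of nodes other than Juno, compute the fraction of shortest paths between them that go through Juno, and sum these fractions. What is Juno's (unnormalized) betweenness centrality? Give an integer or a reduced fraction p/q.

Pairs whose geodesics pass through Juno — Halim–Zane: 1; Halim–Grace: 1; Halim–Beata: 1; Halim–Udo: 1; Halim–Kira: 1; Halim–Oskar: 1; Halim–Veda: 2/2; Wiremu–Zane: 1; Wiremu–Grace: 1; Wiremu–Beata: 1; Wiremu–Udo: 1; Wiremu–Kira: 1; Wiremu–Oskar: 1; Wiremu–Veda: 2/2.
All other pairs contribute 0.
Summing the contributions gives betweenness(Juno) = 14.

14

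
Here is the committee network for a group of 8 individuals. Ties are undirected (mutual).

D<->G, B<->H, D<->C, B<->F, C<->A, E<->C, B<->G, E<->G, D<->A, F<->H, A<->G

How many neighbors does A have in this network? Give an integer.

A is directly tied to C, D, and G. That is 3 neighbors, so the degree of A is 3.

3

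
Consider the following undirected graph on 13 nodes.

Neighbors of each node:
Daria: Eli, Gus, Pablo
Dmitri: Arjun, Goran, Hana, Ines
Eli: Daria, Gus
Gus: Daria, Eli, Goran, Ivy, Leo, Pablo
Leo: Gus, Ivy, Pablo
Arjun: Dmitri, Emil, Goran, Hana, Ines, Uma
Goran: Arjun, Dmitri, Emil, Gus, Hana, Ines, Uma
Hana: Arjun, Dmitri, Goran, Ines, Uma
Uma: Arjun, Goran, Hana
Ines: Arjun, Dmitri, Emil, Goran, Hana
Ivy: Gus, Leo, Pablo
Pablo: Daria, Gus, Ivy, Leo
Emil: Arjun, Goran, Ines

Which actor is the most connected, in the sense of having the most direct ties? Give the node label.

Degrees — Arjun:6, Daria:3, Dmitri:4, Eli:2, Emil:3, Goran:7, Gus:6, Hana:5, Ines:5, Ivy:3, Leo:3, Pablo:4, Uma:3.
The maximum is 7, attained only by Goran.

Goran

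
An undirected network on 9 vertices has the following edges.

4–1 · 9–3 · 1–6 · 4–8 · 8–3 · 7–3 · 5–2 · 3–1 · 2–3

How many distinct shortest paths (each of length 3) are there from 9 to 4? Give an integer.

The shortest distance is 3. The length-3 paths are: 9–3–1–4; 9–3–8–4.
That gives 2 distinct shortest paths.

2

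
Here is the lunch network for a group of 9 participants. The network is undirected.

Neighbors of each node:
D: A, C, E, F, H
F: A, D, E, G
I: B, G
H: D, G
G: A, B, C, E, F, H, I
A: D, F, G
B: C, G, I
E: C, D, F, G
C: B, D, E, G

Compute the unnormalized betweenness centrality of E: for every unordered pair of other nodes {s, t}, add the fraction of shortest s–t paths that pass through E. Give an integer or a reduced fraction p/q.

Pairs whose geodesics pass through E — C–F: 1/3; D–I: 1/6; D–G: 1/5.
All other pairs contribute 0.
Summing the contributions gives betweenness(E) = 7/10.

7/10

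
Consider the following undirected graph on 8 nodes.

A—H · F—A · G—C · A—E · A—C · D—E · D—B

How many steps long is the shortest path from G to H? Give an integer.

3

One shortest route is G – C – A – H, which uses 3 edges, and at distance 2 from G we only reach {A}, which does not include H. So d(G,H) = 3.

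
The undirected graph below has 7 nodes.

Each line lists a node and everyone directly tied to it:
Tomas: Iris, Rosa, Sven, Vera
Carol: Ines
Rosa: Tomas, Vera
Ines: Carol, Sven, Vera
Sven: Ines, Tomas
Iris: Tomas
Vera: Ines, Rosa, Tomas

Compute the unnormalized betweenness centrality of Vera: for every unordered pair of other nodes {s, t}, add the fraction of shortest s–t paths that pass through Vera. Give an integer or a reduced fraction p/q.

Pairs whose geodesics pass through Vera — Ines–Tomas: 1/2; Ines–Rosa: 1; Ines–Iris: 1/2; Tomas–Carol: 1/2; Carol–Rosa: 1; Carol–Iris: 1/2.
All other pairs contribute 0.
Summing the contributions gives betweenness(Vera) = 4.

4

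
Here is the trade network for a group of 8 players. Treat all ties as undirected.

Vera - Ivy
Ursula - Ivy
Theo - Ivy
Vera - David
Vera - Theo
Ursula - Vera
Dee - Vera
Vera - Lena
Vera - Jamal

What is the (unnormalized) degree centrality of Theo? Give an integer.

2

Theo is directly tied to Ivy and Vera. That is 2 neighbors, so the degree of Theo is 2.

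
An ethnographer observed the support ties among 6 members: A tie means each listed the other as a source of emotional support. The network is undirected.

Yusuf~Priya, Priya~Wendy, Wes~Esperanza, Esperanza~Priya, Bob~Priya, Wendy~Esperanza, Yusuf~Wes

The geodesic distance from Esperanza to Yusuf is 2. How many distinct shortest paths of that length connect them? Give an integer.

2

The shortest distance is 2. The length-2 paths are: Esperanza–Priya–Yusuf; Esperanza–Wes–Yusuf.
That gives 2 distinct shortest paths.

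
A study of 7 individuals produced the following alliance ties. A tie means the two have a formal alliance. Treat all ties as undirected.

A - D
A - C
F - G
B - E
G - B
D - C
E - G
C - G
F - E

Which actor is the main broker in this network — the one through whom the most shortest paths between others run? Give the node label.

Unnormalized betweenness of each node: A:0, B:0, C:8, D:0, E:1/2, F:0, G:19/2.
G has the largest value, 19/2, making it the main broker — the node through which the most shortest paths run.

G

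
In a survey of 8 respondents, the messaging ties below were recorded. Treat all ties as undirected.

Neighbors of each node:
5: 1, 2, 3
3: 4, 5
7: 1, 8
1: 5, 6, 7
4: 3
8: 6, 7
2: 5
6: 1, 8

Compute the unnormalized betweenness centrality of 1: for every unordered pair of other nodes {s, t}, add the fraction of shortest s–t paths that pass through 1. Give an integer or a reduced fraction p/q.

25/2

Pairs whose geodesics pass through 1 — 4–6: 1; 4–7: 1; 4–8: 2/2; 2–6: 1; 2–7: 1; 2–8: 2/2; 5–6: 1; 5–7: 1; 5–8: 2/2; 6–7: 1/2; 6–3: 1; 7–3: 1; 8–3: 2/2.
All other pairs contribute 0.
Summing the contributions gives betweenness(1) = 25/2.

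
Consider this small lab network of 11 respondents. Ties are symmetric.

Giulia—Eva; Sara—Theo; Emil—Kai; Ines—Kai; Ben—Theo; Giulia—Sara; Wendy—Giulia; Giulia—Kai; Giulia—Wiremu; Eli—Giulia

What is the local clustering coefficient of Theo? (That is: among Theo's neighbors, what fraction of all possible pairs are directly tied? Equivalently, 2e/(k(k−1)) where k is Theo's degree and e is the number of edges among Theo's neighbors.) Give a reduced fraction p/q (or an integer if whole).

0

Theo's neighbors: Ben and Sara (k = 2).
Possible neighbor pairs: C(2,2) = 1. Edges among them: none → e = 0.
Clustering(Theo) = 0/1.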